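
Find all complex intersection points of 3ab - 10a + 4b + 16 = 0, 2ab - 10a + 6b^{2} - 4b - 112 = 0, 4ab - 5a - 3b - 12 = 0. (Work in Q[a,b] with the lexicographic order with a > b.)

{(0, -4)}

Compute a lex Gröbner basis by Buchberger's algorithm.
f_1 = 3ab - 10a + 4b + 16, LT = ab.
f_2 = 2ab - 10a + 6b^{2} - 4b - 112, LT = ab.
f_3 = 4ab - 5a - 3b - 12, LT = ab.

S(f_1,f_2): lcm = ab. S = \tfrac{5}{3}a - 3b^{2} + \tfrac{10}{3}b + \tfrac{184}{3}.
  reduce S modulo (f_1, f_2, f_3):
  remainder \tfrac{5}{3}a - 3b^{2} + \tfrac{10}{3}b + \tfrac{184}{3} ≠ 0; add h_4 = \tfrac{5}{3}a - 3b^{2} + \tfrac{10}{3}b + \tfrac{184}{3} to the basis.

S(f_1,f_3): lcm = ab. S = -\tfrac{25}{12}a + \tfrac{25}{12}b + \tfrac{25}{3}.
  reduce S modulo (f_1, f_2, f_3, h_4):
  remainder -\tfrac{15}{4}b^{2} + \tfrac{25}{4}b + 85 ≠ 0; add h_5 = -\tfrac{15}{4}b^{2} + \tfrac{25}{4}b + 85 to the basis.

S(f_1,h_4): lcm = ab. S = -\tfrac{10}{3}a + \tfrac{9}{5}b^{3} - 2b^{2} - \tfrac{532}{15}b + \tfrac{16}{3}.
  reduce S modulo (f_1, f_2, f_3, h_4, h_5):
  remainder \tfrac{11}{3}b + \tfrac{44}{3} ≠ 0; add h_6 = \tfrac{11}{3}b + \tfrac{44}{3} to the basis.

The other S-polynomials (S(f_2,f_3), S(f_2,h_4), S(f_3,h_4), S(f_1,h_5), S(f_2,h_5), S(f_3,h_5), S(h_4,h_5), S(f_1,h_6), S(f_2,h_6), S(f_3,h_6), S(h_4,h_6), S(h_5,h_6)) all reduce to 0 modulo the current basis, so we have a Gröbner basis.
Inter-reduce: drop elements whose leading term is divisible by another's, tail-reduce, and make monic.
Reduced Gröbner basis: {a, b + 4}.

A lex Gröbner basis eliminates variables successively. Here b + 4 depends only on b, with roots {-4}; lifting each root through the earlier basis elements recovers the full solutions.
  b = -4: the earlier basis element becomes a = 0, giving a = 0 — point (0, -4).
A lex Gröbner basis triangularizes the system, enabling back-substitution.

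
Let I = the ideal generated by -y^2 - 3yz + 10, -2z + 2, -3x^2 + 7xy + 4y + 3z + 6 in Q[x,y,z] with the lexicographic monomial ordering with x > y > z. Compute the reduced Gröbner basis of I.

f_1 = -y^2 - 3yz + 10, LT = y^2.
f_2 = -2z + 2, LT = z.
f_3 = -3x^2 + 7xy + 4y + 3z + 6, LT = x^2.

The S-polynomials (S(f_1,f_2), S(f_1,f_3), S(f_2,f_3)) all reduce to 0 modulo the current basis, so we have a Gröbner basis.

G = {x^2 - 7/3xy - 4/3y - 3, y^2 + 3y - 10, z - 1}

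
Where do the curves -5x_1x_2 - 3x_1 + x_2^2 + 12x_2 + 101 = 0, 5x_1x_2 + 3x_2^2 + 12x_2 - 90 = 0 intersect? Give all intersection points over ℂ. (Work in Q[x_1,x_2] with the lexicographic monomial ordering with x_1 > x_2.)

Compute a lex Gröbner basis by Buchberger's algorithm.
f_1 = -5x_1x_2 - 3x_1 + x_2^2 + 12x_2 + 101, LT = x_1x_2.
f_2 = 5x_1x_2 + 3x_2^2 + 12x_2 - 90, LT = x_1x_2.

S(f_1,f_2): lcm = x_1x_2. S = 3/5x_1 - 4/5x_2^2 - 24/5x_2 - 11/5.
  reduce S modulo (f_1, f_2):
  remainder 3/5x_1 - 4/5x_2^2 - 24/5x_2 - 11/5 ≠ 0; add h_3 = 3/5x_1 - 4/5x_2^2 - 24/5x_2 - 11/5 to the basis.

S(f_1,h_3): lcm = x_1x_2. S = 3/5x_1 + 4/3x_2^3 + 39/5x_2^2 + 19/15x_2 - 101/5.
  reduce S modulo (f_1, f_2, h_3):
  remainder 4/3x_2^3 + 43/5x_2^2 + 91/15x_2 - 18 ≠ 0; add h_4 = 4/3x_2^3 + 43/5x_2^2 + 91/15x_2 - 18 to the basis.

The other S-polynomials (S(f_2,h_3), S(f_1,h_4), S(f_2,h_4), S(h_3,h_4)) all reduce to 0 modulo the current basis, so we have a Gröbner basis.
Inter-reduce: drop elements whose leading term is divisible by another's, tail-reduce, and make monic.
Reduced Gröbner basis: {x_1 - 4/3x_2^2 - 8x_2 - 11/3, x_2^3 + 129/20x_2^2 + 91/20x_2 - 27/2}.

A lex Gröbner basis eliminates variables successively. Here x_2^3 + 129/20x_2^2 + 91/20x_2 - 27/2 depends only on x_2, with roots {-5, -29/40 + sqrt(5161)/40, -sqrt(5161)/40 - 29/40}; lifting each root through the earlier basis elements recovers the full solutions.
  x_2 = -5: the earlier basis element becomes x_1 + 3 = 0, giving x_1 = -3 — point (-3, -5).
  x_2 = -29/40 + sqrt(5161)/40: the earlier basis element becomes x_1 - 91*sqrt(5161)/600 - 1721/600 = 0, giving x_1 = 1721/600 + 91*sqrt(5161)/600 — point (1721/600 + 91*sqrt(5161)/600, -29/40 + sqrt(5161)/40).
  x_2 = -sqrt(5161)/40 - 29/40: the earlier basis element becomes x_1 - 1721/600 + 91*sqrt(5161)/600 = 0, giving x_1 = 1721/600 - 91*sqrt(5161)/600 — point (1721/600 - 91*sqrt(5161)/600, -sqrt(5161)/40 - 29/40).

{(-3, -5), (1721/600 + 91*sqrt(5161)/600, -29/40 + sqrt(5161)/40), (1721/600 - 91*sqrt(5161)/600, -sqrt(5161)/40 - 29/40)}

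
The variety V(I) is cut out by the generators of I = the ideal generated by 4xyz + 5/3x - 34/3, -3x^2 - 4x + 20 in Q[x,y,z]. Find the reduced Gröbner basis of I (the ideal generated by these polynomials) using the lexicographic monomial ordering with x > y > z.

f_1 = 4xyz + 5/3x - 34/3, LT = xyz.
f_2 = -3x^2 - 4x + 20, LT = x^2.

S(f_1,f_2): lcm = x^2yz. S = 5/12x^2 - 4/3xyz - 17/6x + 20/3yz.
  leading term x^2: subtract (-5/36)·f_2 from 5/12x^2 - 4/3xyz - 17/6x + 20/3yz → -4/3xyz - 61/18x + 20/3yz + 25/9
  leading term xyz: subtract (-1/3)·f_1 from -4/3xyz - 61/18x + 20/3yz + 25/9 → -17/6x + 20/3yz - 1
  leading term x: no divisor's leading term divides it; move -17/6x to the remainder.
  leading term yz: no divisor's leading term divides it; move 20/3yz to the remainder.
  leading term 1: no divisor's leading term divides it; move -1 to the remainder.
  remainder -17/6x + 20/3yz - 1 ≠ 0; add g_3 = -17/6x + 20/3yz - 1 to the basis.

S(f_1,g_3): lcm = xyz. S = 5/12x + 40/17y^2z^2 - 6/17yz - 17/6.
  leading term x: subtract (-5/34)·g_3 from 5/12x + 40/17y^2z^2 - 6/17yz - 17/6 → 40/17y^2z^2 + 32/51yz - 152/51
  leading term y^2z^2: no divisor's leading term divides it; move 40/17y^2z^2 to the remainder.
  leading term yz: no divisor's leading term divides it; move 32/51yz to the remainder.
  leading term 1: no divisor's leading term divides it; move -152/51 to the remainder.
  remainder 40/17y^2z^2 + 32/51yz - 152/51 ≠ 0; add g_4 = 40/17y^2z^2 + 32/51yz - 152/51 to the basis.

The other S-polynomials (S(f_2,g_3), S(f_1,g_4), S(f_2,g_4), S(g_3,g_4)) all reduce to 0 modulo the current basis, so we have a Gröbner basis.
Inter-reduce: drop elements whose leading term is divisible by another's, tail-reduce, and make monic.

G = {x - 40/17yz + 6/17, y^2z^2 + 4/15yz - 19/15}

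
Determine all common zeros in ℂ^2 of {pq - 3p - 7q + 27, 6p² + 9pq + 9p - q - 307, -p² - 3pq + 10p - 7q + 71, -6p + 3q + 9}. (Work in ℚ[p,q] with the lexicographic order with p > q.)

{(4, 5)}

Compute a lex Gröbner basis by Buchberger's algorithm.
f_1 = pq - 3p - 7q + 27, LT = pq.
f_2 = 6p² + 9pq + 9p - q - 307, LT = p².
f_3 = -p² - 3pq + 10p - 7q + 71, LT = p².
f_4 = -6p + 3q + 9, LT = p.

S(f_1,f_2): lcm = p²q. S = -3p² - 3/2pq² - 17/2pq + 27p + ⅙q² + 307/6q.
  reduce S modulo (f_1, f_2, f_3, f_4):
  remainder -31/3q² + 104/3q + 85 ≠ 0; add h_5 = -31/3q² + 104/3q + 85 to the basis.

S(f_1,f_3): lcm = p²q. S = -3p² - 3pq² + 3pq + 27p - 7q² + 71q.
  reduce S modulo (f_1, f_2, f_3, f_4, h_5):
  remainder 3755/62q - 18775/62 ≠ 0; add h_6 = 3755/62q - 18775/62 to the basis.

The other S-polynomials (S(f_1,f_4), S(f_2,f_3), S(f_2,f_4), S(f_3,f_4), S(f_1,h_5), S(f_2,h_5), S(f_3,h_5), S(f_4,h_5), S(f_1,h_6), S(f_2,h_6), S(f_3,h_6), S(f_4,h_6), S(h_5,h_6)) all reduce to 0 modulo the current basis, so we have a Gröbner basis.
Inter-reduce: drop elements whose leading term is divisible by another's, tail-reduce, and make monic.
Reduced Gröbner basis: {p - 4, q - 5}.

From the last basis element, q - 5 = 0, so q takes values in {5}. Each choice, substituted upward through the basis, yields the corresponding point(s) of the solution set.
  q = 5: the earlier basis element becomes p - 4 = 0, giving p = 4 — point (4, 5).
Zero-dimensionality of the ideal guarantees finitely many solutions over ℂ.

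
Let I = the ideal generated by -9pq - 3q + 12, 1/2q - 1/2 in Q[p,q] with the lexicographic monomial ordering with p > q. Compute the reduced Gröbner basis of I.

f_1 = -9pq - 3q + 12, LT = pq.
f_2 = 1/2q - 1/2, LT = q.

S(f_1,f_2): lcm = pq. S = p + 1/3q - 4/3.
  leading term p: no divisor's leading term divides it; move p to the remainder.
  leading term q: subtract (2/3)·f_2 from 1/3q - 4/3 → -1
  leading term 1: no divisor's leading term divides it; move -1 to the remainder.
  remainder p - 1 ≠ 0; add g_3 = p - 1 to the basis.

The other S-polynomials (S(f_1,g_3), S(f_2,g_3)) all reduce to 0 modulo the current basis, so we have a Gröbner basis.
Inter-reduce: drop elements whose leading term is divisible by another's, tail-reduce, and make monic.

G = {p - 1, q - 1}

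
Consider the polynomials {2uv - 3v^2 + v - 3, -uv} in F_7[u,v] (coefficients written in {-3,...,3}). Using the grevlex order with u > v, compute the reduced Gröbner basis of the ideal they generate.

G = {v^2 + 2v + 1, u}

f_1 = 2uv - 3v^2 + v - 3, LT = uv.
f_2 = -uv, LT = uv.

S(f_1,f_2): lcm = uv. S = 2v^2 - 3v + 2.
  leading term v^2: no divisor's leading term divides it; move 2v^2 to the remainder.
  leading term v: no divisor's leading term divides it; move -3v to the remainder.
  leading term 1: no divisor's leading term divides it; move 2 to the remainder.
  remainder 2v^2 - 3v + 2 ≠ 0; add g_3 = 2v^2 - 3v + 2 to the basis.

S(f_1,g_3): lcm = uv^2. S = 2v^3 - 2uv - 3v^2 - u + 2v.
  leading term v^3: subtract (v)·g_3 from 2v^3 - 2uv - 3v^2 - u + 2v → -2uv - u
  leading term uv: subtract (-1)·f_1 from -2uv - u → -3v^2 - u + v - 3
  leading term v^2: subtract (2)·g_3 from -3v^2 - u + v - 3 → -u
  leading term u: no divisor's leading term divides it; move -u to the remainder.
  remainder -u ≠ 0; add g_4 = -u to the basis.

The other S-polynomials (S(f_2,g_3), S(f_1,g_4), S(f_2,g_4), S(g_3,g_4)) all reduce to 0 modulo the current basis, so we have a Gröbner basis.
Inter-reduce: drop elements whose leading term is divisible by another's, tail-reduce, and make monic.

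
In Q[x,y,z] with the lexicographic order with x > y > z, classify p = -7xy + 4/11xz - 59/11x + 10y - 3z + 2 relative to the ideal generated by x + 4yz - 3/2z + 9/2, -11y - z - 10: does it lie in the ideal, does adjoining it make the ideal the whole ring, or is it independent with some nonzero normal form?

First compute the reduced Gröbner basis of I by Buchberger's algorithm.
f_1 = x + 4yz - 3/2z + 9/2, LT = x.
f_2 = -11y - z - 10, LT = y.

The S-polynomials (S(f_1,f_2)) all reduce to 0 modulo the current basis, so we have a Gröbner basis.
Inter-reduce: drop elements whose leading term is divisible by another's, tail-reduce, and make monic.
Reduced Gröbner basis: {x - 4/11z^2 - 113/22z + 9/2, y + 1/11z + 10/11}.
Label its elements g_1 = x - 4/11z^2 - 113/22z + 9/2, g_2 = y + 1/11z + 10/11.

Reduce p = -7xy + 4/11xz - 59/11x + 10y - 3z + 2 modulo G:
  leading term xy: subtract (-7y)·g_1 from -7xy + 4/11xz - 59/11x + 10y - 3z + 2 → 4/11xz - 59/11x - 28/11yz^2 - 791/22yz + 83/2y - 3z + 2
  leading term xz: subtract (4/11z)·g_1 from 4/11xz - 59/11x - 28/11yz^2 - 791/22yz + 83/2y - 3z + 2 → -59/11x - 28/11yz^2 - 791/22yz + 83/2y + 16/121z^3 + 226/121z^2 - 51/11z + 2
  leading term x: subtract (-59/11)·g_1 from -59/11x - 28/11yz^2 - 791/22yz + 83/2y + 16/121z^3 + 226/121z^2 - 51/11z + 2 → -28/11yz^2 - 791/22yz + 83/2y + 16/121z^3 - 10/121z^2 - 7789/242z + 575/22
  leading term yz^2: subtract (-28/11z^2)·g_2 from -28/11yz^2 - 791/22yz + 83/2y + 16/121z^3 - 10/121z^2 - 7789/242z + 575/22 → -791/22yz + 83/2y + 4/11z^3 + 270/121z^2 - 7789/242z + 575/22
  leading term yz: subtract (-791/22z)·g_2 from -791/22yz + 83/2y + 4/11z^3 + 270/121z^2 - 7789/242z + 575/22 → 83/2y + 4/11z^3 + 11/2z^2 + 1/2z + 575/22
  leading term y: subtract (83/2)·g_2 from 83/2y + 4/11z^3 + 11/2z^2 + 1/2z + 575/22 → 4/11z^3 + 11/2z^2 - 36/11z - 255/22
  leading term z^3: no divisor's leading term divides it; move 4/11z^3 to the remainder.
  leading term z^2: no divisor's leading term divides it; move 11/2z^2 to the remainder.
  leading term z: no divisor's leading term divides it; move -36/11z to the remainder.
  leading term 1: no divisor's leading term divides it; move -255/22 to the remainder.
  normal form = 4/11z^3 + 11/2z^2 - 36/11z - 255/22.
The normal form is nonzero, so p ∉ I. Since p minus its normal form lies in I, I + (p) = I + (r) where r = 4/11z^3 + 11/2z^2 - 36/11z - 255/22; decide whether this ideal is the whole ring.
Run Buchberger on G together with r (pairs among the g_i already reduce to 0 since G is a Gröbner basis):
g_1 = x - 4/11z^2 - 113/22z + 9/2, LT = x.
g_2 = y + 1/11z + 10/11, LT = y.
r = 4/11z^3 + 11/2z^2 - 36/11z - 255/22, LT = z^3.

The S-polynomials (S(g_1,g_2), S(g_1,r), S(g_2,r)) all reduce to 0 modulo the current basis, so we have a Gröbner basis.
Inter-reduce: drop elements whose leading term is divisible by another's, tail-reduce, and make monic.
Reduced Gröbner basis: {x - 4/11z^2 - 113/22z + 9/2, y + 1/11z + 10/11, z^3 + 121/8z^2 - 9z - 255/8}.
The reduced Gröbner basis of I + (p) is {x - 4/11z^2 - 113/22z + 9/2, y + 1/11z + 10/11, z^3 + 121/8z^2 - 9z - 255/8} ≠ {1}, a proper ideal, so the enlarged system stays consistent: p is independent of I, with normal form 4/11z^3 + 11/2z^2 - 36/11z - 255/22.

-7xy + 4/11xz - 59/11x + 10y - 3z + 2 is independent of I; its normal form modulo I is 4/11z^3 + 11/2z^2 - 36/11z - 255/22.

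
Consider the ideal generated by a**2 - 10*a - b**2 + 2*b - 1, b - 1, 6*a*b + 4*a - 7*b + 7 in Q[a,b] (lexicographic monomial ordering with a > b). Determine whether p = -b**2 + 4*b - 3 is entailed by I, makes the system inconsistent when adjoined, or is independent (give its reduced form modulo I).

First compute the reduced Gröbner basis of I by Buchberger's algorithm.
f_1 = a**2 - 10*a - b**2 + 2*b - 1, LT = a**2.
f_2 = b - 1, LT = b.
f_3 = 6*a*b + 4*a - 7*b + 7, LT = a*b.

S(f_1,f_3): lcm = a**2*b. S = -2/3*a**2 - 53/6*a*b - 7/6*a - b**3 + 2*b**2 - b.
  leading term a**2: subtract (-2/3)·f_1 from -2/3*a**2 - 53/6*a*b - 7/6*a - b**3 + 2*b**2 - b → -53/6*a*b - 47/6*a - b**3 + 4/3*b**2 + 1/3*b - 2/3
  leading term a*b: subtract (-53/6*a)·f_2 from -53/6*a*b - 47/6*a - b**3 + 4/3*b**2 + 1/3*b - 2/3 → -50/3*a - b**3 + 4/3*b**2 + 1/3*b - 2/3
  leading term a: no divisor's leading term divides it; move -50/3*a to the remainder.
  leading term b**3: subtract (-b**2)·f_2 from -b**3 + 4/3*b**2 + 1/3*b - 2/3 → 1/3*b**2 + 1/3*b - 2/3
  leading term b**2: subtract (1/3*b)·f_2 from 1/3*b**2 + 1/3*b - 2/3 → 2/3*b - 2/3
  leading term b: subtract (2/3)·f_2 from 2/3*b - 2/3 → 0
  remainder -50/3*a ≠ 0; add h_4 = -50/3*a to the basis.

The other S-polynomials (S(f_1,f_2), S(f_2,f_3), S(f_1,h_4), S(f_2,h_4), S(f_3,h_4)) all reduce to 0 modulo the current basis, so we have a Gröbner basis.
Inter-reduce: drop elements whose leading term is divisible by another's, tail-reduce, and make monic.
Reduced Gröbner basis: {a, b - 1}.
Label its elements g_1 = a, g_2 = b - 1.

Reduce p = -b**2 + 4*b - 3 modulo G:
  leading term b**2: subtract (-b)·g_2 from -b**2 + 4*b - 3 → 3*b - 3
  leading term b: subtract (3)·g_2 from 3*b - 3 → 0
  normal form = 0.
Since the normal form is 0, p ∈ I.

Ideal membership is decidable via reduction modulo a Gröbner basis.

-b**2 + 4*b - 3 lies in I (it reduces to 0).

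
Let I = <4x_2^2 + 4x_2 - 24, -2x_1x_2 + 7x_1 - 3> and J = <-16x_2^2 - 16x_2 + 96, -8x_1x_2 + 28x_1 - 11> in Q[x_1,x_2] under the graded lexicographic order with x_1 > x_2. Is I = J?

Two ideals are equal iff their reduced Gröbner bases coincide (the reduced basis is unique for a fixed ordering).
Buchberger on the first generating set:
f_1 = 4x_2^2 + 4x_2 - 24, LT = x_2^2.
f_2 = -2x_1x_2 + 7x_1 - 3, LT = x_1x_2.

S(f_1,f_2): lcm = x_1x_2^2. S = 9/2x_1x_2 - 6x_1 - 3/2x_2.
  leading term x_1x_2: subtract (-9/4)·f_2 from 9/2x_1x_2 - 6x_1 - 3/2x_2 → 39/4x_1 - 3/2x_2 - 27/4
  leading term x_1: no divisor's leading term divides it; move 39/4x_1 to the remainder.
  leading term x_2: no divisor's leading term divides it; move -3/2x_2 to the remainder.
  leading term 1: no divisor's leading term divides it; move -27/4 to the remainder.
  remainder 39/4x_1 - 3/2x_2 - 27/4 ≠ 0; add g_3 = 39/4x_1 - 3/2x_2 - 27/4 to the basis.

The other S-polynomials (S(f_1,g_3), S(f_2,g_3)) all reduce to 0 modulo the current basis, so we have a Gröbner basis.
Inter-reduce: drop elements whose leading term is divisible by another's, tail-reduce, and make monic.
Reduced Gröbner basis: {x_2^2 + x_2 - 6, x_1 - 2/13x_2 - 9/13}.

Buchberger on the second generating set:
h_1 = -16x_2^2 - 16x_2 + 96, LT = x_2^2.
h_2 = -8x_1x_2 + 28x_1 - 11, LT = x_1x_2.

S(h_1,h_2): lcm = x_1x_2^2. S = 9/2x_1x_2 - 6x_1 - 11/8x_2.
  leading term x_1x_2: subtract (-9/16)·h_2 from 9/2x_1x_2 - 6x_1 - 11/8x_2 → 39/4x_1 - 11/8x_2 - 99/16
  leading term x_1: no divisor's leading term divides it; move 39/4x_1 to the remainder.
  leading term x_2: no divisor's leading term divides it; move -11/8x_2 to the remainder.
  leading term 1: no divisor's leading term divides it; move -99/16 to the remainder.
  remainder 39/4x_1 - 11/8x_2 - 99/16 ≠ 0; add k_3 = 39/4x_1 - 11/8x_2 - 99/16 to the basis.

The other S-polynomials (S(h_1,k_3), S(h_2,k_3)) all reduce to 0 modulo the current basis, so we have a Gröbner basis.
Inter-reduce: drop elements whose leading term is divisible by another's, tail-reduce, and make monic.
Reduced Gröbner basis: {x_2^2 + x_2 - 6, x_1 - 11/78x_2 - 33/52}.

These differ, so the ideals are not equal.
The choice of monomial ordering does not affect the verdict — as long as both bases are computed under the same ordering, their equality decides ideal equality.

No, the ideals differ.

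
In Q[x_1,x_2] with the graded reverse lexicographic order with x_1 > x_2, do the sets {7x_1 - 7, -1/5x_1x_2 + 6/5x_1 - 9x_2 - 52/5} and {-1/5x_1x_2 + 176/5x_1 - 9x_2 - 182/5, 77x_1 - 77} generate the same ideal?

No, the ideals differ.

Equality of ideals is decidable: compute both reduced Gröbner bases (unique for the ordering) and check whether they agree.
Buchberger on the first generating set:
f_1 = 7x_1 - 7, LT = x_1.
f_2 = -1/5x_1x_2 + 6/5x_1 - 9x_2 - 52/5, LT = x_1x_2.

S(f_1,f_2): lcm = x_1x_2. S = 6x_1 - 46x_2 - 52.
  leading term x_1: subtract (6/7)·f_1 from 6x_1 - 46x_2 - 52 → -46x_2 - 46
  leading term x_2: no divisor's leading term divides it; move -46x_2 to the remainder.
  leading term 1: no divisor's leading term divides it; move -46 to the remainder.
  remainder -46x_2 - 46 ≠ 0; add g_3 = -46x_2 - 46 to the basis.

The other S-polynomials (S(f_1,g_3), S(f_2,g_3)) all reduce to 0 modulo the current basis, so we have a Gröbner basis.
Inter-reduce: drop elements whose leading term is divisible by another's, tail-reduce, and make monic.
Reduced Gröbner basis: {x_1 - 1, x_2 + 1}.

Buchberger on the second generating set:
h_1 = -1/5x_1x_2 + 176/5x_1 - 9x_2 - 182/5, LT = x_1x_2.
h_2 = 77x_1 - 77, LT = x_1.

S(h_1,h_2): lcm = x_1x_2. S = -176x_1 + 46x_2 + 182.
  leading term x_1: subtract (-16/7)·h_2 from -176x_1 + 46x_2 + 182 → 46x_2 + 6
  leading term x_2: no divisor's leading term divides it; move 46x_2 to the remainder.
  leading term 1: no divisor's leading term divides it; move 6 to the remainder.
  remainder 46x_2 + 6 ≠ 0; add k_3 = 46x_2 + 6 to the basis.

The other S-polynomials (S(h_1,k_3), S(h_2,k_3)) all reduce to 0 modulo the current basis, so we have a Gröbner basis.
Inter-reduce: drop elements whose leading term is divisible by another's, tail-reduce, and make monic.
Reduced Gröbner basis: {x_1 - 1, x_2 + 3/23}.

Since the reduced bases disagree, the two ideals are not the same.
The choice of monomial ordering does not affect the verdict — as long as both bases are computed under the same ordering, their equality decides ideal equality.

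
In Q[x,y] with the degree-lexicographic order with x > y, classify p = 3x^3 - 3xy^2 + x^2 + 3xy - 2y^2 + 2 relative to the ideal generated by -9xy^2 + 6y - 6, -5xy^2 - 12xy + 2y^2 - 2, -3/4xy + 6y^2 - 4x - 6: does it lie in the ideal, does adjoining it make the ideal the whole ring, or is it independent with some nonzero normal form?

First compute the reduced Gröbner basis of I by Buchberger's algorithm.
f_1 = -9xy^2 + 6y - 6, LT = xy^2.
f_2 = -5xy^2 - 12xy + 2y^2 - 2, LT = xy^2.
f_3 = -3/4xy + 6y^2 - 4x - 6, LT = xy.

S(f_1,f_2): lcm = xy^2. S = -12/5xy + 2/5y^2 - 2/3y + 4/15.
  leading term xy: subtract (16/5)·f_3 from -12/5xy + 2/5y^2 - 2/3y + 4/15 → -94/5y^2 + 64/5x - 2/3y + 292/15
  leading term y^2: no divisor's leading term divides it; move -94/5y^2 to the remainder.
  leading term x: no divisor's leading term divides it; move 64/5x to the remainder.
  leading term y: no divisor's leading term divides it; move -2/3y to the remainder.
  leading term 1: no divisor's leading term divides it; move 292/15 to the remainder.
  remainder -94/5y^2 + 64/5x - 2/3y + 292/15 ≠ 0; add h_4 = -94/5y^2 + 64/5x - 2/3y + 292/15 to the basis.

S(f_1,f_3): lcm = xy^2. S = 8y^3 - 16/3xy - 26/3y + 2/3.
  leading term y^3: subtract (-20/47y)·h_4 from 8y^3 - 16/3xy - 26/3y + 2/3 → 16/141xy - 40/141y^2 - 18/47y + 2/3
  leading term xy: subtract (-64/423)·f_3 from 16/141xy - 40/141y^2 - 18/47y + 2/3 → 88/141y^2 - 256/423x - 18/47y - 34/141
  leading term y^2: subtract (-220/6627)·h_4 from 88/141y^2 - 256/423x - 18/47y - 34/141 → -3584/19881x - 8054/19881y + 8054/19881
  leading term x: no divisor's leading term divides it; move -3584/19881x to the remainder.
  leading term y: no divisor's leading term divides it; move -8054/19881y to the remainder.
  leading term 1: no divisor's leading term divides it; move 8054/19881 to the remainder.
  remainder -3584/19881x - 8054/19881y + 8054/19881 ≠ 0; add h_5 = -3584/19881x - 8054/19881y + 8054/19881 to the basis.

S(f_1,h_4): lcm = xy^2. S = 32/47x^2 - 5/141xy + 146/141x - 2/3y + 2/3.
  leading term x^2: subtract (-423/112x)·h_5 from 32/47x^2 - 5/141xy + 146/141x - 2/3y + 2/3 → -263/168xy + 431/168x - 2/3y + 2/3
  leading term xy: subtract (263/126)·f_3 from -263/168xy + 431/168x - 2/3y + 2/3 → -263/21y^2 + 5501/504x - 2/3y + 277/21
  leading term y^2: subtract (1315/1974)·h_4 from -263/21y^2 + 5501/504x - 2/3y + 277/21 → 56563/23688x - 659/2961y + 659/2961
  leading term x: subtract (-2658461/200704)·h_5 from 56563/23688x - 659/2961y + 659/2961 → -5047375/903168y + 5047375/903168
  leading term y: no divisor's leading term divides it; move -5047375/903168y to the remainder.
  leading term 1: no divisor's leading term divides it; move 5047375/903168 to the remainder.
  remainder -5047375/903168y + 5047375/903168 ≠ 0; add h_6 = -5047375/903168y + 5047375/903168 to the basis.

The other S-polynomials (S(f_2,f_3), S(f_2,h_4), S(f_3,h_4), S(f_1,h_5), S(f_2,h_5), S(f_3,h_5), S(h_4,h_5), S(f_1,h_6), S(f_2,h_6), S(f_3,h_6), S(h_4,h_6), S(h_5,h_6)) all reduce to 0 modulo the current basis, so we have a Gröbner basis.
Inter-reduce: drop elements whose leading term is divisible by another's, tail-reduce, and make monic.
Reduced Gröbner basis: {x, y - 1}.
Label its elements g_1 = x, g_2 = y - 1.

Reduce p = 3x^3 - 3xy^2 + x^2 + 3xy - 2y^2 + 2 modulo G:
  leading term x^3: subtract (3x^2)·g_1 from 3x^3 - 3xy^2 + x^2 + 3xy - 2y^2 + 2 → -3xy^2 + x^2 + 3xy - 2y^2 + 2
  leading term xy^2: subtract (-3y^2)·g_1 from -3xy^2 + x^2 + 3xy - 2y^2 + 2 → x^2 + 3xy - 2y^2 + 2
  leading term x^2: subtract (x)·g_1 from x^2 + 3xy - 2y^2 + 2 → 3xy - 2y^2 + 2
  leading term xy: subtract (3y)·g_1 from 3xy - 2y^2 + 2 → -2y^2 + 2
  leading term y^2: subtract (-2y)·g_2 from -2y^2 + 2 → -2y + 2
  leading term y: subtract (-2)·g_2 from -2y + 2 → 0
  normal form = 0.
Since the normal form is 0, p ∈ I.

3x^3 - 3xy^2 + x^2 + 3xy - 2y^2 + 2 lies in I (it reduces to 0).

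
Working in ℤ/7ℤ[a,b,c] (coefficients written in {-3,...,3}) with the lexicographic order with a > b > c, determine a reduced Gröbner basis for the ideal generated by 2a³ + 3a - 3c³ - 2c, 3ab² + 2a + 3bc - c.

G = {a³ - 2a + 2c³ - c, a²bc + 2a²c - 2b²c³ + b²c - 2bc + c³ - c, ab² + 3a + bc + 2c, abc² + 2ac² + 2b³c³ - b³c + 3b²c³ - 3b²c - bc³ - 3bc + 2c³ - 2c, b⁴c³ + 3b⁴c + 3b³c³ + 3b³c - 2b²c - 2bc³ + 2bc - 3c³ + 2c}

f_1 = 2a³ + 3a - 3c³ - 2c, LT = a³.
f_2 = 3ab² + 2a + 3bc - c, LT = ab².

S(f_1,f_2): lcm = a³b². S = -3a³ - a²bc - 2a²c - 2ab² + 2b²c³ - b²c.
  reduce S modulo (f_1, f_2):
  remainder -a²bc - 2a²c + 2b²c³ - b²c + 2bc - c³ + c ≠ 0; add g_3 = -a²bc - 2a²c + 2b²c³ - b²c + 2bc - c³ + c to the basis.

S(f_2,g_3): lcm = a²b²c. S = -2a²bc + 3a²c + abc² + 2ac² + 2b³c³ - b³c + 2b²c - bc³ + bc.
  reduce S modulo (f_1, f_2, g_3):
  remainder abc² + 2ac² + 2b³c³ - b³c + 3b²c³ - 3b²c - bc³ - 3bc + 2c³ - 2c ≠ 0; add g_4 = abc² + 2ac² + 2b³c³ - b³c + 3b²c³ - 3b²c - bc³ - 3bc + 2c³ - 2c to the basis.

S(f_2,g_4): lcm = ab²c². S = -2abc² + 3ac² - 2b⁴c³ + b⁴c - 3b³c³ + 3b³c + b²c³ + 3b²c - bc³ + 2bc + 2c³.
  reduce S modulo (f_1, f_2, g_3, g_4):
  remainder -2b⁴c³ + b⁴c + b³c³ + b³c - 3b²c - 3bc³ + 3bc - c³ + 3c ≠ 0; add g_5 = -2b⁴c³ + b⁴c + b³c³ + b³c - 3b²c - 3bc³ + 3bc - c³ + 3c to the basis.

The other S-polynomials (S(f_1,g_3), S(f_1,g_4), S(g_3,g_4), S(f_1,g_5), S(f_2,g_5), S(g_3,g_5), S(g_4,g_5)) all reduce to 0 modulo the current basis, so we have a Gröbner basis.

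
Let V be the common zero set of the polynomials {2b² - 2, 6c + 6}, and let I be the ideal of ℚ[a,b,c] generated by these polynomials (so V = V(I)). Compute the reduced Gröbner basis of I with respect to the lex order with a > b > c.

f_1 = 2b² - 2, LT = b².
f_2 = 6c + 6, LT = c.

The S-polynomials (S(f_1,f_2)) all reduce to 0 modulo the current basis, so we have a Gröbner basis.

G = {b² - 1, c + 1}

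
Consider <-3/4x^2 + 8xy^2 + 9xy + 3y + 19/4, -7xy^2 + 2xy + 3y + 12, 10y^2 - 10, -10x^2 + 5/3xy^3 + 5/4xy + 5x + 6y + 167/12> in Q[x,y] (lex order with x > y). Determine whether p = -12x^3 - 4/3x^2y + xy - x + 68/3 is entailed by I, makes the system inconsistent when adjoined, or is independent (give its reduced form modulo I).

Adjoining -12x^3 - 4/3x^2y + xy - x + 68/3 makes the ideal the whole ring: the system is inconsistent.

First compute the reduced Gröbner basis of I by Buchberger's algorithm.
f_1 = -3/4x^2 + 8xy^2 + 9xy + 3y + 19/4, LT = x^2.
f_2 = -7xy^2 + 2xy + 3y + 12, LT = xy^2.
f_3 = 10y^2 - 10, LT = y^2.
f_4 = -10x^2 + 5/3xy^3 + 5/4xy + 5x + 6y + 167/12, LT = x^2.

S(f_1,f_2): lcm = x^2y^2. S = 2/7x^2y - 32/3xy^4 - 12xy^3 + 3/7xy + 12/7x - 4y^3 - 19/3y^2.
  leading term x^2y: subtract (-8/21y)·f_1 from 2/7x^2y - 32/3xy^4 - 12xy^3 + 3/7xy + 12/7x - 4y^3 - 19/3y^2 → -32/3xy^4 - 188/21xy^3 + 24/7xy^2 + 3/7xy + 12/7x - 4y^3 - 109/21y^2 + 38/21y
  leading term xy^4: subtract (32/21y^2)·f_2 from -32/3xy^4 - 188/21xy^3 + 24/7xy^2 + 3/7xy + 12/7x - 4y^3 - 109/21y^2 + 38/21y → -12xy^3 + 24/7xy^2 + 3/7xy + 12/7x - 60/7y^3 - 493/21y^2 + 38/21y
  leading term xy^3: subtract (12/7y)·f_2 from -12xy^3 + 24/7xy^2 + 3/7xy + 12/7x - 60/7y^3 - 493/21y^2 + 38/21y → 3/7xy + 12/7x - 60/7y^3 - 601/21y^2 - 394/21y
  leading term xy: no divisor's leading term divides it; move 3/7xy to the remainder.
  leading term x: no divisor's leading term divides it; move 12/7x to the remainder.
  leading term y^3: subtract (-6/7y)·f_3 from -60/7y^3 - 601/21y^2 - 394/21y → -601/21y^2 - 82/3y
  leading term y^2: subtract (-601/210)·f_3 from -601/21y^2 - 82/3y → -82/3y - 601/21
  leading term y: no divisor's leading term divides it; move -82/3y to the remainder.
  leading term 1: no divisor's leading term divides it; move -601/21 to the remainder.
  remainder 3/7xy + 12/7x - 82/3y - 601/21 ≠ 0; add h_5 = 3/7xy + 12/7x - 82/3y - 601/21 to the basis.

S(f_1,f_4): lcm = x^2. S = 1/6xy^3 - 32/3xy^2 - 95/8xy + 1/2x - 17/5y - 593/120.
  leading term xy^3: subtract (-1/42y)·f_2 from 1/6xy^3 - 32/3xy^2 - 95/8xy + 1/2x - 17/5y - 593/120 → -223/21xy^2 - 95/8xy + 1/2x + 1/14y^2 - 109/35y - 593/120
  leading term xy^2: subtract (223/147)·f_2 from -223/21xy^2 - 95/8xy + 1/2x + 1/14y^2 - 109/35y - 593/120 → -17533/1176xy + 1/2x + 1/14y^2 - 1878/245y - 136097/5880
  leading term xy: subtract (-17533/504)·h_5 from -17533/1176xy + 1/2x + 1/14y^2 - 1878/245y - 136097/5880 → 8840/147x + 1/14y^2 - 25362679/26460y - 26955769/26460
  leading term x: no divisor's leading term divides it; move 8840/147x to the remainder.
  leading term y^2: subtract (1/140)·f_3 from 1/14y^2 - 25362679/26460y - 26955769/26460 → -25362679/26460y - 26953879/26460
  leading term y: no divisor's leading term divides it; move -25362679/26460y to the remainder.
  leading term 1: no divisor's leading term divides it; move -26953879/26460 to the remainder.
  remainder 8840/147x - 25362679/26460y - 26953879/26460 ≠ 0; add h_6 = 8840/147x - 25362679/26460y - 26953879/26460 to the basis.

S(f_2,f_3): lcm = xy^2. S = -2/7xy + x - 3/7y - 12/7.
  leading term xy: subtract (-2/3)·h_5 from -2/7xy + x - 3/7y - 12/7 → 15/7x - 1175/63y - 1310/63
  leading term x: subtract (63/1768)·h_6 from 15/7x - 1175/63y - 1310/63 → 4934291/318240y + 4934291/318240
  leading term y: no divisor's leading term divides it; move 4934291/318240y to the remainder.
  leading term 1: no divisor's leading term divides it; move 4934291/318240 to the remainder.
  remainder 4934291/318240y + 4934291/318240 ≠ 0; add h_7 = 4934291/318240y + 4934291/318240 to the basis.

The other S-polynomials (S(f_1,f_3), S(f_2,f_4), S(f_3,f_4), S(f_1,h_5), S(f_2,h_5), S(f_3,h_5), S(f_4,h_5), S(f_1,h_6), S(f_2,h_6), S(f_3,h_6), S(f_4,h_6), S(h_5,h_6), S(f_1,h_7), S(f_2,h_7), S(f_3,h_7), S(f_4,h_7), S(h_5,h_7), S(h_6,h_7)) all reduce to 0 modulo the current basis, so we have a Gröbner basis.
Inter-reduce: drop elements whose leading term is divisible by another's, tail-reduce, and make monic.
Reduced Gröbner basis: {x - 1, y + 1}.
Label its elements g_1 = x - 1, g_2 = y + 1.

Reduce p = -12x^3 - 4/3x^2y + xy - x + 68/3 modulo G:
  leading term x^3: subtract (-12x^2)·g_1 from -12x^3 - 4/3x^2y + xy - x + 68/3 → -4/3x^2y - 12x^2 + xy - x + 68/3
  leading term x^2y: subtract (-4/3xy)·g_1 from -4/3x^2y - 12x^2 + xy - x + 68/3 → -12x^2 - 1/3xy - x + 68/3
  leading term x^2: subtract (-12x)·g_1 from -12x^2 - 1/3xy - x + 68/3 → -1/3xy - 13x + 68/3
  leading term xy: subtract (-1/3y)·g_1 from -1/3xy - 13x + 68/3 → -13x - 1/3y + 68/3
  leading term x: subtract (-13)·g_1 from -13x - 1/3y + 68/3 → -1/3y + 29/3
  leading term y: subtract (-1/3)·g_2 from -1/3y + 29/3 → 10
  leading term 1: no divisor's leading term divides it; move 10 to the remainder.
  normal form = 10.
The normal form is nonzero, so p ∉ I. Since p minus its normal form lies in I, I + (p) = I + (r) where r = 10; decide whether this ideal is the whole ring.
Here r = 10 is a nonzero constant, hence a unit: 1 ∈ I + (p), the Gröbner basis of I + (p) is {1}, and the enlarged system has no common solution — adjoining p is inconsistent.

Ideal membership is decidable via reduction modulo a Gröbner basis.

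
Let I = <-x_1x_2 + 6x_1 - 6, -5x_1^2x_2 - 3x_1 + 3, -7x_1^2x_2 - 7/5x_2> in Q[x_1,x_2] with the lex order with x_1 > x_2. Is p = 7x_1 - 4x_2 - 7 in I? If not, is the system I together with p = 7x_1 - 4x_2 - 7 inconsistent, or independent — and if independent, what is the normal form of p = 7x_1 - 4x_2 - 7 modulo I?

7x_1 - 4x_2 - 7 lies in I (it reduces to 0).

First compute the reduced Gröbner basis of I by Buchberger's algorithm.
f_1 = -x_1x_2 + 6x_1 - 6, LT = x_1x_2.
f_2 = -5x_1^2x_2 - 3x_1 + 3, LT = x_1^2x_2.
f_3 = -7x_1^2x_2 - 7/5x_2, LT = x_1^2x_2.

S(f_1,f_2): lcm = x_1^2x_2. S = -6x_1^2 + 27/5x_1 + 3/5.
  leading term x_1^2: no divisor's leading term divides it; move -6x_1^2 to the remainder.
  leading term x_1: no divisor's leading term divides it; move 27/5x_1 to the remainder.
  leading term 1: no divisor's leading term divides it; move 3/5 to the remainder.
  remainder -6x_1^2 + 27/5x_1 + 3/5 ≠ 0; add h_4 = -6x_1^2 + 27/5x_1 + 3/5 to the basis.

S(f_1,f_3): lcm = x_1^2x_2. S = -6x_1^2 + 6x_1 - 1/5x_2.
  leading term x_1^2: subtract (1)·h_4 from -6x_1^2 + 6x_1 - 1/5x_2 → 3/5x_1 - 1/5x_2 - 3/5
  leading term x_1: no divisor's leading term divides it; move 3/5x_1 to the remainder.
  leading term x_2: no divisor's leading term divides it; move -1/5x_2 to the remainder.
  leading term 1: no divisor's leading term divides it; move -3/5 to the remainder.
  remainder 3/5x_1 - 1/5x_2 - 3/5 ≠ 0; add h_5 = 3/5x_1 - 1/5x_2 - 3/5 to the basis.

S(f_2,f_3): lcm = x_1^2x_2. S = 3/5x_1 - 1/5x_2 - 3/5.
  leading term x_1: subtract (1)·h_5 from 3/5x_1 - 1/5x_2 - 3/5 → 0
  remainder 0.

S(f_1,h_4): lcm = x_1^2x_2. S = -6x_1^2 + 9/10x_1x_2 + 6x_1 + 1/10x_2.
  leading term x_1^2: subtract (1)·h_4 from -6x_1^2 + 9/10x_1x_2 + 6x_1 + 1/10x_2 → 9/10x_1x_2 + 3/5x_1 + 1/10x_2 - 3/5
  leading term x_1x_2: subtract (-9/10)·f_1 from 9/10x_1x_2 + 3/5x_1 + 1/10x_2 - 3/5 → 6x_1 + 1/10x_2 - 6
  leading term x_1: subtract (10)·h_5 from 6x_1 + 1/10x_2 - 6 → 21/10x_2
  leading term x_2: no divisor's leading term divides it; move 21/10x_2 to the remainder.
  remainder 21/10x_2 ≠ 0; add h_6 = 21/10x_2 to the basis.

S(f_2,h_4): lcm = x_1^2x_2. S = 9/10x_1x_2 + 3/5x_1 + 1/10x_2 - 3/5.
  leading term x_1x_2: subtract (-9/10)·f_1 from 9/10x_1x_2 + 3/5x_1 + 1/10x_2 - 3/5 → 6x_1 + 1/10x_2 - 6
  leading term x_1: subtract (10)·h_5 from 6x_1 + 1/10x_2 - 6 → 21/10x_2
  leading term x_2: subtract (1)·h_6 from 21/10x_2 → 0
  remainder 0.

S(f_3,h_4): lcm = x_1^2x_2. S = 9/10x_1x_2 + 3/10x_2.
  leading term x_1x_2: subtract (-9/10)·f_1 from 9/10x_1x_2 + 3/10x_2 → 27/5x_1 + 3/10x_2 - 27/5
  leading term x_1: subtract (9)·h_5 from 27/5x_1 + 3/10x_2 - 27/5 → 21/10x_2
  leading term x_2: subtract (1)·h_6 from 21/10x_2 → 0
  remainder 0.

S(f_1,h_5): lcm = x_1x_2. S = -6x_1 + 1/3x_2^2 + x_2 + 6.
  leading term x_1: subtract (-10)·h_5 from -6x_1 + 1/3x_2^2 + x_2 + 6 → 1/3x_2^2 - x_2
  leading term x_2^2: subtract (10/63x_2)·h_6 from 1/3x_2^2 - x_2 → -x_2
  leading term x_2: subtract (-10/21)·h_6 from -x_2 → 0
  remainder 0.

S(f_2,h_5): lcm = x_1^2x_2. S = 1/3x_1x_2^2 + x_1x_2 + 3/5x_1 - 3/5.
  leading term x_1x_2^2: subtract (-1/3x_2)·f_1 from 1/3x_1x_2^2 + x_1x_2 + 3/5x_1 - 3/5 → 3x_1x_2 + 3/5x_1 - 2x_2 - 3/5
  leading term x_1x_2: subtract (-3)·f_1 from 3x_1x_2 + 3/5x_1 - 2x_2 - 3/5 → 93/5x_1 - 2x_2 - 93/5
  leading term x_1: subtract (31)·h_5 from 93/5x_1 - 2x_2 - 93/5 → 21/5x_2
  leading term x_2: subtract (2)·h_6 from 21/5x_2 → 0
  remainder 0.

S(f_3,h_5): lcm = x_1^2x_2. S = 1/3x_1x_2^2 + x_1x_2 + 1/5x_2.
  leading term x_1x_2^2: subtract (-1/3x_2)·f_1 from 1/3x_1x_2^2 + x_1x_2 + 1/5x_2 → 3x_1x_2 - 9/5x_2
  leading term x_1x_2: subtract (-3)·f_1 from 3x_1x_2 - 9/5x_2 → 18x_1 - 9/5x_2 - 18
  leading term x_1: subtract (30)·h_5 from 18x_1 - 9/5x_2 - 18 → 21/5x_2
  leading term x_2: subtract (2)·h_6 from 21/5x_2 → 0
  remainder 0.

S(h_4,h_5): lcm = x_1^2. S = 1/3x_1x_2 + 1/10x_1 - 1/10.
  leading term x_1x_2: subtract (-1/3)·f_1 from 1/3x_1x_2 + 1/10x_1 - 1/10 → 21/10x_1 - 21/10
  leading term x_1: subtract (7/2)·h_5 from 21/10x_1 - 21/10 → 7/10x_2
  leading term x_2: subtract (1/3)·h_6 from 7/10x_2 → 0
  remainder 0.

S(f_1,h_6): lcm = x_1x_2. S = -6x_1 + 6.
  leading term x_1: subtract (-10)·h_5 from -6x_1 + 6 → -2x_2
  leading term x_2: subtract (-20/21)·h_6 from -2x_2 → 0
  remainder 0.

S(f_2,h_6): lcm = x_1^2x_2. S = 3/5x_1 - 3/5.
  leading term x_1: subtract (1)·h_5 from 3/5x_1 - 3/5 → 1/5x_2
  leading term x_2: subtract (2/21)·h_6 from 1/5x_2 → 0
  remainder 0.

S(f_3,h_6): lcm = x_1^2x_2. S = 1/5x_2.
  leading term x_2: subtract (2/21)·h_6 from 1/5x_2 → 0
  remainder 0.

S(h_4,h_6): leading monomials are coprime, so the S-polynomial reduces to 0 (Buchberger's first criterion).
S(h_5,h_6): leading monomials are coprime, so the S-polynomial reduces to 0 (Buchberger's first criterion).
Every S-polynomial of the final basis reduces to 0, so we have a Gröbner basis.
Inter-reduce: drop elements whose leading term is divisible by another's, tail-reduce, and make monic.
Reduced Gröbner basis: {x_1 - 1, x_2}.
Label its elements g_1 = x_1 - 1, g_2 = x_2.

Reduce p = 7x_1 - 4x_2 - 7 modulo G:
  leading term x_1: subtract (7)·g_1 from 7x_1 - 4x_2 - 7 → -4x_2
  leading term x_2: subtract (-4)·g_2 from -4x_2 → 0
  normal form = 0.
Since the normal form is 0, p ∈ I.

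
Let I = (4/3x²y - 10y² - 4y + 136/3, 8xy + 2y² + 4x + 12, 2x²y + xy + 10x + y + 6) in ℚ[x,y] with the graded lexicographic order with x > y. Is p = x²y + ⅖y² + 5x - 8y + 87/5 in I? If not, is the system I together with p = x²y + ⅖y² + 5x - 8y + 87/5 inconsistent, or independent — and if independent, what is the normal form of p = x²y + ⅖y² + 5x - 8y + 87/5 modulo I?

First compute the reduced Gröbner basis of I by Buchberger's algorithm.
f_1 = 4/3x²y - 10y² - 4y + 136/3, LT = x²y.
f_2 = 8xy + 2y² + 4x + 12, LT = xy.
f_3 = 2x²y + xy + 10x + y + 6, LT = x²y.

S(f_1,f_2): lcm = x²y. S = -¼xy² - ½x² - 15/2y² - 3/2x - 3y + 34.
  reduce S modulo (f_1, f_2, f_3):
  remainder 1/16y³ - ½x² - 241/32y² - 25/16x - 21/8y + 541/16 ≠ 0; add h_4 = 1/16y³ - ½x² - 241/32y² - 25/16x - 21/8y + 541/16 to the basis.

S(f_1,f_3): lcm = x²y. S = -½xy - 15/2y² - 5x - 7/2y + 31.
  reduce S modulo (f_1, f_2, f_3, h_4):
  remainder -59/8y² - 19/4x - 7/2y + 127/4 ≠ 0; add h_5 = -59/8y² - 19/4x - 7/2y + 127/4 to the basis.

S(f_1,h_4): lcm = x²y³. S = 8x⁴ + 241/2x²y² - 15/2y⁴ + 25x³ + 42x²y - 3y³ - 541x² + 34y².
  reduce S modulo (f_1, f_2, f_3, h_4, h_5):
  remainder 8x⁴ + 25x³ - 565x² + 15133/59x - 2615/59y + 54701/59 ≠ 0; add h_6 = 8x⁴ + 25x³ - 565x² + 15133/59x - 2615/59y + 54701/59 to the basis.

S(f_2,h_4): lcm = xy³. S = ¼y⁴ + 8x³ + 121xy² + 25x² + 42xy + 3/2y² - 541x.
  reduce S modulo (f_1, f_2, f_3, h_4, h_5, h_6):
  remainder 8x³ + 24x² - 32312/59x - 19064/59y + 4872/59 ≠ 0; add h_7 = 8x³ + 24x² - 32312/59x - 19064/59y + 4872/59 to the basis.

S(f_3,h_4): lcm = x²y³. S = 8x⁴ + 241/2x²y² + ½xy³ + 25x³ + 42x²y + 5xy² + ½y³ - 541x² + 3y².
  reduce S modulo (f_1, f_2, f_3, h_4, h_5, h_6, h_7):
  remainder 7128x² - 2796683/59x - 1042616/59y - 1132003/59 ≠ 0; add h_8 = 7128x² - 2796683/59x - 1042616/59y - 1132003/59 to the basis.

S(f_1,h_5): lcm = x²y². S = -38/59x³ - 28/59x²y - 15/2y³ + 254/59x² - 3y² + 34y.
  reduce S modulo (f_1, f_2, f_3, h_4, h_5, h_6, h_7, h_8):
  remainder -17455811/6203142x - 30124684/3101571y + 103042925/6203142 ≠ 0; add h_9 = -17455811/6203142x - 30124684/3101571y + 103042925/6203142 to the basis.

S(f_2,h_5): lcm = xy². S = ¼y³ - 38/59x² + 3/118xy + 254/59x + 3/2y.
  reduce S modulo (f_1, f_2, f_3, h_4, h_5, h_6, h_7, h_8, h_9):
  remainder 527906800/1029892849y - 1055813600/1029892849 ≠ 0; add h_10 = 527906800/1029892849y - 1055813600/1029892849 to the basis.

The other S-polynomials (S(f_2,f_3), S(f_3,h_5), S(h_4,h_5), S(f_1,h_6), S(f_2,h_6), S(f_3,h_6), S(h_4,h_6), S(h_5,h_6), S(f_1,h_7), S(f_2,h_7), S(f_3,h_7), S(h_4,h_7), S(h_5,h_7), S(h_6,h_7), S(f_1,h_8), S(f_2,h_8), S(f_3,h_8), S(h_4,h_8), S(h_5,h_8), S(h_6,h_8), S(h_7,h_8), S(f_1,h_9), S(f_2,h_9), S(f_3,h_9), S(h_4,h_9), S(h_5,h_9), S(h_6,h_9), S(h_7,h_9), S(h_8,h_9), S(f_1,h_10), S(f_2,h_10), S(f_3,h_10), S(h_4,h_10), S(h_5,h_10), S(h_6,h_10), S(h_7,h_10), S(h_8,h_10), S(h_9,h_10)) all reduce to 0 modulo the current basis, so we have a Gröbner basis.
Inter-reduce: drop elements whose leading term is divisible by another's, tail-reduce, and make monic.
Reduced Gröbner basis: {x + 1, y - 2}.
Label its elements g_1 = x + 1, g_2 = y - 2.

Reduce p = x²y + ⅖y² + 5x - 8y + 87/5 modulo G:
  leading term x²y: subtract (xy)·g_1 from x²y + ⅖y² + 5x - 8y + 87/5 → -xy + ⅖y² + 5x - 8y + 87/5
  leading term xy: subtract (-y)·g_1 from -xy + ⅖y² + 5x - 8y + 87/5 → ⅖y² + 5x - 7y + 87/5
  leading term y²: subtract (⅖y)·g_2 from ⅖y² + 5x - 7y + 87/5 → 5x - 31/5y + 87/5
  leading term x: subtract (5)·g_1 from 5x - 31/5y + 87/5 → -31/5y + 62/5
  leading term y: subtract (-31/5)·g_2 from -31/5y + 62/5 → 0
  normal form = 0.
Since the normal form is 0, p ∈ I.

The remainder on division by a Gröbner basis is unique — it is the normal form.

x²y + ⅖y² + 5x - 8y + 87/5 lies in I (it reduces to 0).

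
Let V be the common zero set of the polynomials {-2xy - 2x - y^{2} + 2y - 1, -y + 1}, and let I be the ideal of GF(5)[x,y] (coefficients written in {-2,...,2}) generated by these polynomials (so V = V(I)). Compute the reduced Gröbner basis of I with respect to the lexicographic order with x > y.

f_1 = -2xy - 2x - y^{2} + 2y - 1, LT = xy.
f_2 = -y + 1, LT = y.

S(f_1,f_2): lcm = xy. S = 2x - 2y^{2} - y - 2.
  leading term x: no divisor's leading term divides it; move 2x to the remainder.
  leading term y^{2}: subtract (2y)·f_2 from -2y^{2} - y - 2 → 2y - 2
  leading term y: subtract (-2)·f_2 from 2y - 2 → 0
  remainder 2x ≠ 0; add g_3 = 2x to the basis.

The other S-polynomials (S(f_1,g_3), S(f_2,g_3)) all reduce to 0 modulo the current basis, so we have a Gröbner basis.
Inter-reduce: drop elements whose leading term is divisible by another's, tail-reduce, and make monic.

G = {x, y - 1}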